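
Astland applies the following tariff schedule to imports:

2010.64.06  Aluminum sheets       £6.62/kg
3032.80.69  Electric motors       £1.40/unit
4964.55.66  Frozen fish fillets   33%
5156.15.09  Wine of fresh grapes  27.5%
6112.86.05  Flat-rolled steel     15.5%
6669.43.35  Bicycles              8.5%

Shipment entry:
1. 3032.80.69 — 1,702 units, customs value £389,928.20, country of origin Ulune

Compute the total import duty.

£2,382.80

Line 1 (3032.80.69, Ulune, 1,702 units, £389,928.20):
Base rate for 3032.80.69 is £1.40/unit.
Duty = 1,702 × £1.40 = £2,382.80.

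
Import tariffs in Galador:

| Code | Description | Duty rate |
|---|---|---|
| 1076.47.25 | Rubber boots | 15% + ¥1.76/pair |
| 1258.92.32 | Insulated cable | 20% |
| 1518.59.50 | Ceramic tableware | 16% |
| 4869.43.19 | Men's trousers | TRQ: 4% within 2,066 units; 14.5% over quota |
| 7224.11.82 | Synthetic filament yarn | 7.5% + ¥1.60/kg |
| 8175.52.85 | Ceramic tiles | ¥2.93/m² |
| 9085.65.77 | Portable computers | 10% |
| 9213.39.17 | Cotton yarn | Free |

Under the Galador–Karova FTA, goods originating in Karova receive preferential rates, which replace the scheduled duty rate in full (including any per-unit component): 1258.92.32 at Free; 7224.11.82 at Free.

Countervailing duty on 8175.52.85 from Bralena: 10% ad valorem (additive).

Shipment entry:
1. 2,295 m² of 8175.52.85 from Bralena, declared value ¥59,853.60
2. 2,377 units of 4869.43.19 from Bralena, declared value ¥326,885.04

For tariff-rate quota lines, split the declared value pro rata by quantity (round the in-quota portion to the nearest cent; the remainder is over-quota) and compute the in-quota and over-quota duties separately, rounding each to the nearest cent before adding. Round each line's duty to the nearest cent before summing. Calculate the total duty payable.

¥30,275.82

Line 1 (8175.52.85, Bralena, 2,295 m², ¥59,853.60):
Base rate for 8175.52.85 is ¥2.93/m².
Additional duty on 8175.52.85 from Bralena: +10% ad valorem. Applied ad valorem rate = 10%.
Duty = ¥59,853.60 × 10% + 2,295 × ¥2.93 = ¥12,709.71.
Line 2 (4869.43.19, Bralena, 2,377 units, ¥326,885.04):
Code 4869.43.19 is under a tariff-rate quota (threshold 2,066 units). In-quota: 2,066 units at 4%; over-quota: 311 units at 14.5%.
Pro-rata value split: in-quota = ¥326,885.04 × 2,066/2,377 = ¥284,116.32; over-quota = ¥326,885.04 − ¥284,116.32 = ¥42,768.72.
In-quota duty = ¥284,116.32 × 4% = ¥11,364.65. Over-quota duty = ¥42,768.72 × 14.5% = ¥6,201.46.
Line duty = ¥11,364.65 + ¥6,201.46 = ¥17,566.11.
Total = ¥12,709.71 + ¥17,566.11 = ¥30,275.82.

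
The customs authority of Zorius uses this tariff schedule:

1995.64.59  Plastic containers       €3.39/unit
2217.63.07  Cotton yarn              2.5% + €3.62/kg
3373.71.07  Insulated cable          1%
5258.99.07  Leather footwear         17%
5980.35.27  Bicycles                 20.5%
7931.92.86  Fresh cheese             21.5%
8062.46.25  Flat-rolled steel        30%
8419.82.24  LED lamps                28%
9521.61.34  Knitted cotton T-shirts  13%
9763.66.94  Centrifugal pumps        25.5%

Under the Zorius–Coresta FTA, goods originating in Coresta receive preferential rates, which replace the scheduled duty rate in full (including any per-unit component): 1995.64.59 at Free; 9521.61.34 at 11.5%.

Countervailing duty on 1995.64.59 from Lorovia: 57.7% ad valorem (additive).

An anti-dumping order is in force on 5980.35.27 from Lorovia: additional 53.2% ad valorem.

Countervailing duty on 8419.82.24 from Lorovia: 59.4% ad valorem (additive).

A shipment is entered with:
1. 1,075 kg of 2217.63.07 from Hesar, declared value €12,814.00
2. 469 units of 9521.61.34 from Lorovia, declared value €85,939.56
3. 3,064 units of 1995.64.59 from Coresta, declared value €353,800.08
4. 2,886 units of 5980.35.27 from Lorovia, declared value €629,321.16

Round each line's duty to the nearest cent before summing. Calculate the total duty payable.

Line 1 (2217.63.07, Hesar, 1,075 kg, €12,814.00):
Base rate for 2217.63.07 is 2.5% + €3.62/kg.
Duty = €12,814.00 × 2.5% + 1,075 × €3.62 = €4,211.85.
Line 2 (9521.61.34, Lorovia, 469 units, €85,939.56):
Base rate for 9521.61.34 is 13%.
9521.61.34 has an FTA preferential rate, but origin Lorovia is not Coresta; base rate stands.
Duty = €85,939.56 × 13% = €11,172.14.
Line 3 (1995.64.59, Coresta, 3,064 units, €353,800.08):
Base rate for 1995.64.59 is €3.39/unit.
Origin Coresta qualifies under the Zorius–Coresta agreement and 1995.64.59 is covered: preferential rate Free applies instead.
The additional-duty order on 1995.64.59 targets Lorovia, not Coresta; it does not apply.
Duty = €353,800.08 × 0% = €0.00.
Line 4 (5980.35.27, Lorovia, 2,886 units, €629,321.16):
Base rate for 5980.35.27 is 20.5%.
Additional duty on 5980.35.27 from Lorovia: +53.2%. Applied ad valorem rate: 20.5% + 53.2% = 73.7%.
Duty = €629,321.16 × 73.7% = €463,809.69.
Total = €4,211.85 + €11,172.14 + €0.00 + €463,809.69 = €479,193.68.

€479,193.68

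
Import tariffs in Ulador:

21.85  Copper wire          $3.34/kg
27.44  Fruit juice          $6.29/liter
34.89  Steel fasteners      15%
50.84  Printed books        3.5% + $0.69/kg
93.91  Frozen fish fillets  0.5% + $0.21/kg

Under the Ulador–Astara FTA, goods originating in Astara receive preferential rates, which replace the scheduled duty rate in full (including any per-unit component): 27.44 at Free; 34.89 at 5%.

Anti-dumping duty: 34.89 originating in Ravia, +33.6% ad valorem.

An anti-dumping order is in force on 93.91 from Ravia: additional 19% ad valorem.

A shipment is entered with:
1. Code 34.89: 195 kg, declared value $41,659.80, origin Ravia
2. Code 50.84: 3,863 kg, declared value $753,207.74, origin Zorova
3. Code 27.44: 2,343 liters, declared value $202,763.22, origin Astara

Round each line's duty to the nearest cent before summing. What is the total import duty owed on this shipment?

$49,274.40

Line 1 (34.89, Ravia, 195 kg, $41,659.80):
Base rate for 34.89 is 15%.
34.89 has an FTA preferential rate, but origin Ravia is not Astara; base rate stands.
Additional duty on 34.89 from Ravia: +33.6%. Applied ad valorem rate: 15% + 33.6% = 48.6%.
Duty = $41,659.80 × 48.6% = $20,246.66.
Line 2 (50.84, Zorova, 3,863 kg, $753,207.74):
Base rate for 50.84 is 3.5% + $0.69/kg.
Duty = $753,207.74 × 3.5% + 3,863 × $0.69 = $29,027.74.
Line 3 (27.44, Astara, 2,343 liters, $202,763.22):
Base rate for 27.44 is $6.29/liter.
Origin Astara qualifies under the Ulador–Astara agreement and 27.44 is covered: preferential rate Free applies instead.
Duty = $202,763.22 × 0% = $0.00.
Total = $20,246.66 + $29,027.74 + $0.00 = $49,274.40.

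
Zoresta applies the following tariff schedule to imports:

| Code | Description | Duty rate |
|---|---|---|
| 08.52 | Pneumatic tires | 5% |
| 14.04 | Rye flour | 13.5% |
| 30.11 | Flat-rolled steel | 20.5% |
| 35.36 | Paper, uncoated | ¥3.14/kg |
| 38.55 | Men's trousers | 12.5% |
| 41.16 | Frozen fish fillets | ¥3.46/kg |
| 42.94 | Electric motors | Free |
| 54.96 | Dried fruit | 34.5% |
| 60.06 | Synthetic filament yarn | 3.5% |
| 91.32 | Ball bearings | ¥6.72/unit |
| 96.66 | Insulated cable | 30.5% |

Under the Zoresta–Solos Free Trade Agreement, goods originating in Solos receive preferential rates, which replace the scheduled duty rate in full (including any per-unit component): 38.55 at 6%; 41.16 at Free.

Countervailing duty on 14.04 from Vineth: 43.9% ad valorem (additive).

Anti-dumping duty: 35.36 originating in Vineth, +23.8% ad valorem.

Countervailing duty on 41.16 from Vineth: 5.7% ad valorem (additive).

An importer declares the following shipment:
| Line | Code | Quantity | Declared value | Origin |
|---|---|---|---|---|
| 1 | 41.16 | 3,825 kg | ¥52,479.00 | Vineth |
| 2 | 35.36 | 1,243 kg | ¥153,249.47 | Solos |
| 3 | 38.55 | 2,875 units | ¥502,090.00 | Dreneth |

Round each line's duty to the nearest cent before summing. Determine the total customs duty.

¥82,890.07

Line 1 (41.16, Vineth, 3,825 kg, ¥52,479.00):
Base rate for 41.16 is ¥3.46/kg.
41.16 has an FTA preferential rate, but origin Vineth is not Solos; base rate stands.
Additional duty on 41.16 from Vineth: +5.7% ad valorem. Applied ad valorem rate = 5.7%.
Duty = ¥52,479.00 × 5.7% + 3,825 × ¥3.46 = ¥16,225.80.
Line 2 (35.36, Solos, 1,243 kg, ¥153,249.47):
Base rate for 35.36 is ¥3.14/kg.
Origin Solos is the FTA partner but 35.36 is not on the preference list; base rate stands.
The additional-duty order on 35.36 targets Vineth, not Solos; it does not apply.
Duty = 1,243 × ¥3.14 = ¥3,903.02.
Line 3 (38.55, Dreneth, 2,875 units, ¥502,090.00):
Base rate for 38.55 is 12.5%.
38.55 has an FTA preferential rate, but origin Dreneth is not Solos; base rate stands.
Duty = ¥502,090.00 × 12.5% = ¥62,761.25.
Total = ¥16,225.80 + ¥3,903.02 + ¥62,761.25 = ¥82,890.07.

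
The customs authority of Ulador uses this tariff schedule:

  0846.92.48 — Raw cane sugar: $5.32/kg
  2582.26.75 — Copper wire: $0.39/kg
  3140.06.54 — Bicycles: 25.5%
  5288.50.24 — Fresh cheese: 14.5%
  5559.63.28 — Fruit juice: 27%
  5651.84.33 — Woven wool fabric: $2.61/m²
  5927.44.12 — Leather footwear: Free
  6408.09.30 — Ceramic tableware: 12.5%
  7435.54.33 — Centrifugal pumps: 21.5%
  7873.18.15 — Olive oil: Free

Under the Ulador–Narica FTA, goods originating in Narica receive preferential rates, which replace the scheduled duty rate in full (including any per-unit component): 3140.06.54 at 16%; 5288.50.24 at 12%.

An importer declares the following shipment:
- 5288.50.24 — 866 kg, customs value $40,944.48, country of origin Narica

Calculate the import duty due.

Line 1 (5288.50.24, Narica, 866 kg, $40,944.48):
Base rate for 5288.50.24 is 14.5%.
Origin Narica qualifies under the Ulador–Narica agreement and 5288.50.24 is covered: preferential rate 12% applies instead.
Duty = $40,944.48 × 12% = $4,913.34.

$4,913.34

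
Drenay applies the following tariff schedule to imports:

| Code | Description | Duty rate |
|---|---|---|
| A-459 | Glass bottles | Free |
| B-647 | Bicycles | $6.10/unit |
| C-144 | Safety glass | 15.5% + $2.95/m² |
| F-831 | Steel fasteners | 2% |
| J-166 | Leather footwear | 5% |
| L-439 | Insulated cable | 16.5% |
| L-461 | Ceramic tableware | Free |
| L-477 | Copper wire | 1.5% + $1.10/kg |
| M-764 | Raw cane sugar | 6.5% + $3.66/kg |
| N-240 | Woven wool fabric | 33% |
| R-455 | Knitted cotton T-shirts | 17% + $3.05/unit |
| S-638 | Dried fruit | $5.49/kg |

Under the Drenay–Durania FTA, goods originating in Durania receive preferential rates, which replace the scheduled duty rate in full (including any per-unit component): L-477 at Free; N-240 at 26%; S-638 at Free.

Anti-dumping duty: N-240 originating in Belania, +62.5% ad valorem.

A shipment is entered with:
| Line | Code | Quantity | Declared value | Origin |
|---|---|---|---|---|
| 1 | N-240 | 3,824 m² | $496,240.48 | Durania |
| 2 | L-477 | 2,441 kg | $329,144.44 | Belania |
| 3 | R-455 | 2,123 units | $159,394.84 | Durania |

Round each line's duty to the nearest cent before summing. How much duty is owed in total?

$170,217.06

Line 1 (N-240, Durania, 3,824 m², $496,240.48):
Base rate for N-240 is 33%.
Origin Durania qualifies under the Drenay–Durania agreement and N-240 is covered: preferential rate 26% applies instead.
The additional-duty order on N-240 targets Belania, not Durania; it does not apply.
Duty = $496,240.48 × 26% = $129,022.52.
Line 2 (L-477, Belania, 2,441 kg, $329,144.44):
Base rate for L-477 is 1.5% + $1.10/kg.
L-477 has an FTA preferential rate, but origin Belania is not Durania; base rate stands.
Duty = $329,144.44 × 1.5% + 2,441 × $1.10 = $7,622.27.
Line 3 (R-455, Durania, 2,123 units, $159,394.84):
Base rate for R-455 is 17% + $3.05/unit.
Origin Durania is the FTA partner but R-455 is not on the preference list; base rate stands.
Duty = $159,394.84 × 17% + 2,123 × $3.05 = $33,572.27.
Total = $129,022.52 + $7,622.27 + $33,572.27 = $170,217.06.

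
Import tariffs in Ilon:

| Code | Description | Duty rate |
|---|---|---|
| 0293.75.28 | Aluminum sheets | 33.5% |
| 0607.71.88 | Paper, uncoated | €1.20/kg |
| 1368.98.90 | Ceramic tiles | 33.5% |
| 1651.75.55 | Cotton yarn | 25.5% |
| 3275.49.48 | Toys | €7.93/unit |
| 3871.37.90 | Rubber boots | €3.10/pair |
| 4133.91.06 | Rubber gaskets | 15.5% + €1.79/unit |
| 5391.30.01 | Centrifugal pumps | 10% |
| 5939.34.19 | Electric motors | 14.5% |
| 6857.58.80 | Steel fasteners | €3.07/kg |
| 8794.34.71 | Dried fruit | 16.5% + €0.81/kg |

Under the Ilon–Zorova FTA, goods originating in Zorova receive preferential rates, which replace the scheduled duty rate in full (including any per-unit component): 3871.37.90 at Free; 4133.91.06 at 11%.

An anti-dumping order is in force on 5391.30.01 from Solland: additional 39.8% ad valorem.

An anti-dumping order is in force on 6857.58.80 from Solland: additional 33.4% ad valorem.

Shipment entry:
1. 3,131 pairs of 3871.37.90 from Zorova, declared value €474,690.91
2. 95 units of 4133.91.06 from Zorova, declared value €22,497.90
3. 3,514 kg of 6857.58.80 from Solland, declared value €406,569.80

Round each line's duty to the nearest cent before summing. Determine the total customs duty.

€149,057.06

Line 1 (3871.37.90, Zorova, 3,131 pairs, €474,690.91):
Base rate for 3871.37.90 is €3.10/pair.
Origin Zorova qualifies under the Ilon–Zorova agreement and 3871.37.90 is covered: preferential rate Free applies instead.
Duty = €474,690.91 × 0% = €0.00.
Line 2 (4133.91.06, Zorova, 95 units, €22,497.90):
Base rate for 4133.91.06 is 15.5% + €1.79/unit.
Origin Zorova qualifies under the Ilon–Zorova agreement and 4133.91.06 is covered: preferential rate 11% applies instead.
Duty = €22,497.90 × 11% = €2,474.77.
Line 3 (6857.58.80, Solland, 3,514 kg, €406,569.80):
Base rate for 6857.58.80 is €3.07/kg.
Additional duty on 6857.58.80 from Solland: +33.4% ad valorem. Applied ad valorem rate = 33.4%.
Duty = €406,569.80 × 33.4% + 3,514 × €3.07 = €146,582.29.
Total = €0.00 + €2,474.77 + €146,582.29 = €149,057.06.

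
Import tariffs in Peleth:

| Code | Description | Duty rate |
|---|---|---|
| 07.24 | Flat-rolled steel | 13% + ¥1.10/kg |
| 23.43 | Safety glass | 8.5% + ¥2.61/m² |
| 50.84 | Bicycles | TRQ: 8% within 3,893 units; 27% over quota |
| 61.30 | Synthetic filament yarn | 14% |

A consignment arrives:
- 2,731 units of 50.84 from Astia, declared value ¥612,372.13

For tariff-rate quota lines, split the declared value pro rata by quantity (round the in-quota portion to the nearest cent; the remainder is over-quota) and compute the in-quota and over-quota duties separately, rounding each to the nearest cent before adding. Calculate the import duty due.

¥48,989.77

Line 1 (50.84, Astia, 2,731 units, ¥612,372.13):
Code 50.84 is under a tariff-rate quota (threshold 3,893 units). Quantity 2,731 units is within the quota, so the in-quota rate 8% applies to the full value.
Duty = ¥612,372.13 × 8% = ¥48,989.77.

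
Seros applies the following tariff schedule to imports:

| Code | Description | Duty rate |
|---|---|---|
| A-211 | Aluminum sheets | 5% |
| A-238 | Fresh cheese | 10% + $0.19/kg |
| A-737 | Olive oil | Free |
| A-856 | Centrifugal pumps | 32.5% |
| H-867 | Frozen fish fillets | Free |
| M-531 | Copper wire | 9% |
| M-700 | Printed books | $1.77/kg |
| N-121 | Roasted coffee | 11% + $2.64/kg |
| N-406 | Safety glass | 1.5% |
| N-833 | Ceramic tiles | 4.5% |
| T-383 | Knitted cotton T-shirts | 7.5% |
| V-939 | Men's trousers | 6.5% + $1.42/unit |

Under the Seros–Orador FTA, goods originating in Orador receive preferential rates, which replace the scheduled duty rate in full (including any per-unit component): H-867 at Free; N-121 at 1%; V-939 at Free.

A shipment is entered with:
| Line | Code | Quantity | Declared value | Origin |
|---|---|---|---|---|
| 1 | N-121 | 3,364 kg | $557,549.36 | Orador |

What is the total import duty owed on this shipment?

$5,575.49

Line 1 (N-121, Orador, 3,364 kg, $557,549.36):
Base rate for N-121 is 11% + $2.64/kg.
Origin Orador qualifies under the Seros–Orador agreement and N-121 is covered: preferential rate 1% applies instead.
Duty = $557,549.36 × 1% = $5,575.49.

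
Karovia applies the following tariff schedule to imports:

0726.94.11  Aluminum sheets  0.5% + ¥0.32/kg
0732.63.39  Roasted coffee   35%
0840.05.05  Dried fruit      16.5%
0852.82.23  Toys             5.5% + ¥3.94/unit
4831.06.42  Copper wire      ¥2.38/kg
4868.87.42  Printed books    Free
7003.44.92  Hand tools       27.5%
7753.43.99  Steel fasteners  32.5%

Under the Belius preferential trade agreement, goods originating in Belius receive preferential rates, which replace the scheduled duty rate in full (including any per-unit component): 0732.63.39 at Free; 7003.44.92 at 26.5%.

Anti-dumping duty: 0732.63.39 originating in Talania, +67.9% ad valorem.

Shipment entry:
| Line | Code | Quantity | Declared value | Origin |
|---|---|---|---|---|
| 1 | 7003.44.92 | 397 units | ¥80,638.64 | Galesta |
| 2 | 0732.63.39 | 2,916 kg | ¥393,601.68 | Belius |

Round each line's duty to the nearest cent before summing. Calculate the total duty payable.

Line 1 (7003.44.92, Galesta, 397 units, ¥80,638.64):
Base rate for 7003.44.92 is 27.5%.
7003.44.92 has an FTA preferential rate, but origin Galesta is not Belius; base rate stands.
Duty = ¥80,638.64 × 27.5% = ¥22,175.63.
Line 2 (0732.63.39, Belius, 2,916 kg, ¥393,601.68):
Base rate for 0732.63.39 is 35%.
Origin Belius qualifies under the Karovia–Belius agreement and 0732.63.39 is covered: preferential rate Free applies instead.
The additional-duty order on 0732.63.39 targets Talania, not Belius; it does not apply.
Duty = ¥393,601.68 × 0% = ¥0.00.
Total = ¥22,175.63 + ¥0.00 = ¥22,175.63.

¥22,175.63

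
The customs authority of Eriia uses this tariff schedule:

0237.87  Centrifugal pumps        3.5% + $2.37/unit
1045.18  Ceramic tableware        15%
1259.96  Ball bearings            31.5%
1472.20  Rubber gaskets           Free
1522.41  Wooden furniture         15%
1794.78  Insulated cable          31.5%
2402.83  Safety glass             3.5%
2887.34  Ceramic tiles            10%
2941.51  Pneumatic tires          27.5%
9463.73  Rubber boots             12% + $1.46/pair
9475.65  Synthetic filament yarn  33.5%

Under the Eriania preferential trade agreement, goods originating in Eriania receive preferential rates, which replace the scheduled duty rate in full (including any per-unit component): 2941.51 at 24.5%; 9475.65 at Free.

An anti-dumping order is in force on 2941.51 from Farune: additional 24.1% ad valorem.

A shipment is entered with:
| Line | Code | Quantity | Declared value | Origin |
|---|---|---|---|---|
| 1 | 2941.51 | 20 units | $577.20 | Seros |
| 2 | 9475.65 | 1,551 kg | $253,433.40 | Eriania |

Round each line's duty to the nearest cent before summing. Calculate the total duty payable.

$158.73

Line 1 (2941.51, Seros, 20 units, $577.20):
Base rate for 2941.51 is 27.5%.
2941.51 has an FTA preferential rate, but origin Seros is not Eriania; base rate stands.
The additional-duty order on 2941.51 targets Farune, not Seros; it does not apply.
Duty = $577.20 × 27.5% = $158.73.
Line 2 (9475.65, Eriania, 1,551 kg, $253,433.40):
Base rate for 9475.65 is 33.5%.
Origin Eriania qualifies under the Eriia–Eriania agreement and 9475.65 is covered: preferential rate Free applies instead.
Duty = $253,433.40 × 0% = $0.00.
Total = $158.73 + $0.00 = $158.73.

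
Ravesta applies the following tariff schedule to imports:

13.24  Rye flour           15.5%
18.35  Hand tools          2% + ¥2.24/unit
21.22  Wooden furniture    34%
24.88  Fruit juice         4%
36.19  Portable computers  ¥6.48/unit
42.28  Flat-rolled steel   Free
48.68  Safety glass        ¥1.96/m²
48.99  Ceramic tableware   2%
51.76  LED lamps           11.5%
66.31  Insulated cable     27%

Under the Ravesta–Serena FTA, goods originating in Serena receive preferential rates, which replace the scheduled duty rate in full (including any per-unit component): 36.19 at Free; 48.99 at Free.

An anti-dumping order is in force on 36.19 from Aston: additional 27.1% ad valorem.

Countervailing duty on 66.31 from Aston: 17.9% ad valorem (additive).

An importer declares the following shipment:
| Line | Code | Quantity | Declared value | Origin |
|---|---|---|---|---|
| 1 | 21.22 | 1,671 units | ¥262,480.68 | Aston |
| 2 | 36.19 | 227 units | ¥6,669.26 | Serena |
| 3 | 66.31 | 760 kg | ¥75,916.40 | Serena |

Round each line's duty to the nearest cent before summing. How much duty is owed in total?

Line 1 (21.22, Aston, 1,671 units, ¥262,480.68):
Base rate for 21.22 is 34%.
Duty = ¥262,480.68 × 34% = ¥89,243.43.
Line 2 (36.19, Serena, 227 units, ¥6,669.26):
Base rate for 36.19 is ¥6.48/unit.
Origin Serena qualifies under the Ravesta–Serena agreement and 36.19 is covered: preferential rate Free applies instead.
The additional-duty order on 36.19 targets Aston, not Serena; it does not apply.
Duty = ¥6,669.26 × 0% = ¥0.00.
Line 3 (66.31, Serena, 760 kg, ¥75,916.40):
Base rate for 66.31 is 27%.
Origin Serena is the FTA partner but 66.31 is not on the preference list; base rate stands.
The additional-duty order on 66.31 targets Aston, not Serena; it does not apply.
Duty = ¥75,916.40 × 27% = ¥20,497.43.
Total = ¥89,243.43 + ¥0.00 + ¥20,497.43 = ¥109,740.86.

¥109,740.86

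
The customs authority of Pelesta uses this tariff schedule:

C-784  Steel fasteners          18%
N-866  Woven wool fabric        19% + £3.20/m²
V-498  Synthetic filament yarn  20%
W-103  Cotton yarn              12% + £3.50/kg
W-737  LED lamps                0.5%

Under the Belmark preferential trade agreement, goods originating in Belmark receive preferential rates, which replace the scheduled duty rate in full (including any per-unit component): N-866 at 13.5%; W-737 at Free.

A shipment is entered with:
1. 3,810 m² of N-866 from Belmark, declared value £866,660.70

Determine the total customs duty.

£116,999.19

Line 1 (N-866, Belmark, 3,810 m², £866,660.70):
Base rate for N-866 is 19% + £3.20/m².
Origin Belmark qualifies under the Pelesta–Belmark agreement and N-866 is covered: preferential rate 13.5% applies instead.
Duty = £866,660.70 × 13.5% = £116,999.19.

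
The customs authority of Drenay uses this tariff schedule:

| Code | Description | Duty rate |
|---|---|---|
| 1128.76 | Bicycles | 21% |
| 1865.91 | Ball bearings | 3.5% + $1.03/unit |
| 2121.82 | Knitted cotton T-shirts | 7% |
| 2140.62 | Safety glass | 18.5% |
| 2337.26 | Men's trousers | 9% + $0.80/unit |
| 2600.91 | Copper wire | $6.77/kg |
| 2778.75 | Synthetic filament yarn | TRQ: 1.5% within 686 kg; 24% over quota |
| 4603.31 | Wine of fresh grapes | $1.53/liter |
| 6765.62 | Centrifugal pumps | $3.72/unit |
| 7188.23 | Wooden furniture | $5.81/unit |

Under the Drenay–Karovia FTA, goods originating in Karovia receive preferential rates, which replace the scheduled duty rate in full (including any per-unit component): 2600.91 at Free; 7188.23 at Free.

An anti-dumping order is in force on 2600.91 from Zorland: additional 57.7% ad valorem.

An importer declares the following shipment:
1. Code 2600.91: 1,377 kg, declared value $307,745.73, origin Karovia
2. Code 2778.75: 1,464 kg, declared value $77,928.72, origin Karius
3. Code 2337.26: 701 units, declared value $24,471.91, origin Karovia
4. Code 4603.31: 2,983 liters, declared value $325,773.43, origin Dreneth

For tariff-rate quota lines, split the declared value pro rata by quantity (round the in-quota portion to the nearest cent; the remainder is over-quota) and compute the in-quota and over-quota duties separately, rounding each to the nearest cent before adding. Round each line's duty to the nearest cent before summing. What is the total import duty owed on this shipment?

Line 1 (2600.91, Karovia, 1,377 kg, $307,745.73):
Base rate for 2600.91 is $6.77/kg.
Origin Karovia qualifies under the Drenay–Karovia agreement and 2600.91 is covered: preferential rate Free applies instead.
The additional-duty order on 2600.91 targets Zorland, not Karovia; it does not apply.
Duty = $307,745.73 × 0% = $0.00.
Line 2 (2778.75, Karius, 1,464 kg, $77,928.72):
Code 2778.75 is under a tariff-rate quota (threshold 686 kg). In-quota: 686 kg at 1.5%; over-quota: 778 kg at 24%.
Pro-rata value split: in-quota = $77,928.72 × 686/1,464 = $36,515.78; over-quota = $77,928.72 − $36,515.78 = $41,412.94.
In-quota duty = $36,515.78 × 1.5% = $547.74. Over-quota duty = $41,412.94 × 24% = $9,939.11.
Line duty = $547.74 + $9,939.11 = $10,486.85.
Line 3 (2337.26, Karovia, 701 units, $24,471.91):
Base rate for 2337.26 is 9% + $0.80/unit.
Origin Karovia is the FTA partner but 2337.26 is not on the preference list; base rate stands.
Duty = $24,471.91 × 9% + 701 × $0.80 = $2,763.27.
Line 4 (4603.31, Dreneth, 2,983 liters, $325,773.43):
Base rate for 4603.31 is $1.53/liter.
Duty = 2,983 × $1.53 = $4,563.99.
Total = $0.00 + $10,486.85 + $2,763.27 + $4,563.99 = $17,814.11.

$17,814.11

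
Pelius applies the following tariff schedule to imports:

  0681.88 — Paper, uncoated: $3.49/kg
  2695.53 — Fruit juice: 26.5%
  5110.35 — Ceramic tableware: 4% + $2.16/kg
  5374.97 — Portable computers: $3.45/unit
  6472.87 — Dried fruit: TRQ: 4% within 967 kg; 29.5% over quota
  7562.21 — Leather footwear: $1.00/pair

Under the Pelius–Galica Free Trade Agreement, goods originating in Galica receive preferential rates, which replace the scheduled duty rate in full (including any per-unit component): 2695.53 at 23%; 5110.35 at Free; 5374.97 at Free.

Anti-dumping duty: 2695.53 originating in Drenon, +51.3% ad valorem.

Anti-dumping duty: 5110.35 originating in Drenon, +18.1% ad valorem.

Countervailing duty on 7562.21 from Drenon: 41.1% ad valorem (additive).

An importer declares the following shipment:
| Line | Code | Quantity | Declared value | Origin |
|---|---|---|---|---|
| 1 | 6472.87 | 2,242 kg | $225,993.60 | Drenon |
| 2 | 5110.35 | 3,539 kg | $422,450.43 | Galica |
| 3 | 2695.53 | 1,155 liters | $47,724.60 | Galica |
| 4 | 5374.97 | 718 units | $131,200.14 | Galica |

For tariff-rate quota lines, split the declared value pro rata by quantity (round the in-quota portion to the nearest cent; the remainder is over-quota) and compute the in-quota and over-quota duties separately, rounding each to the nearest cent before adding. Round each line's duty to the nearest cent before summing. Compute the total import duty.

Line 1 (6472.87, Drenon, 2,242 kg, $225,993.60):
Code 6472.87 is under a tariff-rate quota (threshold 967 kg). In-quota: 967 kg at 4%; over-quota: 1,275 kg at 29.5%.
Pro-rata value split: in-quota = $225,993.60 × 967/2,242 = $97,473.60; over-quota = $225,993.60 − $97,473.60 = $128,520.00.
In-quota duty = $97,473.60 × 4% = $3,898.94. Over-quota duty = $128,520.00 × 29.5% = $37,913.40.
Line duty = $3,898.94 + $37,913.40 = $41,812.34.
Line 2 (5110.35, Galica, 3,539 kg, $422,450.43):
Base rate for 5110.35 is 4% + $2.16/kg.
Origin Galica qualifies under the Pelius–Galica agreement and 5110.35 is covered: preferential rate Free applies instead.
The additional-duty order on 5110.35 targets Drenon, not Galica; it does not apply.
Duty = $422,450.43 × 0% = $0.00.
Line 3 (2695.53, Galica, 1,155 liters, $47,724.60):
Base rate for 2695.53 is 26.5%.
Origin Galica qualifies under the Pelius–Galica agreement and 2695.53 is covered: preferential rate 23% applies instead.
The additional-duty order on 2695.53 targets Drenon, not Galica; it does not apply.
Duty = $47,724.60 × 23% = $10,976.66.
Line 4 (5374.97, Galica, 718 units, $131,200.14):
Base rate for 5374.97 is $3.45/unit.
Origin Galica qualifies under the Pelius–Galica agreement and 5374.97 is covered: preferential rate Free applies instead.
Duty = $131,200.14 × 0% = $0.00.
Total = $41,812.34 + $0.00 + $10,976.66 + $0.00 = $52,789.00.

$52,789.00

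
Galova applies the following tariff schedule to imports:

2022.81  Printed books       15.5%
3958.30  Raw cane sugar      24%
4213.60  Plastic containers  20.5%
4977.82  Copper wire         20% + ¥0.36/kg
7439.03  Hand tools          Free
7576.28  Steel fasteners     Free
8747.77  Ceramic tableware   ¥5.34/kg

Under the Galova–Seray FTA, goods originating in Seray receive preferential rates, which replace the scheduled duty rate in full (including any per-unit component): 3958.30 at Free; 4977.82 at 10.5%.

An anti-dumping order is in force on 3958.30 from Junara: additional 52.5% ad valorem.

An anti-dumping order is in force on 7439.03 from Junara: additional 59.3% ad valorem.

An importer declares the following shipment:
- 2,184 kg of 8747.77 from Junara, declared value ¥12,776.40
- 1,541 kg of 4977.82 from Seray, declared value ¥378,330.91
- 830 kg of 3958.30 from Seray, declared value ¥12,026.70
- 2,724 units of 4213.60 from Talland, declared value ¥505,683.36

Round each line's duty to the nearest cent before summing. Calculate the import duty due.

¥155,052.40

Line 1 (8747.77, Junara, 2,184 kg, ¥12,776.40):
Base rate for 8747.77 is ¥5.34/kg.
Duty = 2,184 × ¥5.34 = ¥11,662.56.
Line 2 (4977.82, Seray, 1,541 kg, ¥378,330.91):
Base rate for 4977.82 is 20% + ¥0.36/kg.
Origin Seray qualifies under the Galova–Seray agreement and 4977.82 is covered: preferential rate 10.5% applies instead.
Duty = ¥378,330.91 × 10.5% = ¥39,724.75.
Line 3 (3958.30, Seray, 830 kg, ¥12,026.70):
Base rate for 3958.30 is 24%.
Origin Seray qualifies under the Galova–Seray agreement and 3958.30 is covered: preferential rate Free applies instead.
The additional-duty order on 3958.30 targets Junara, not Seray; it does not apply.
Duty = ¥12,026.70 × 0% = ¥0.00.
Line 4 (4213.60, Talland, 2,724 units, ¥505,683.36):
Base rate for 4213.60 is 20.5%.
Duty = ¥505,683.36 × 20.5% = ¥103,665.09.
Total = ¥11,662.56 + ¥39,724.75 + ¥0.00 + ¥103,665.09 = ¥155,052.40.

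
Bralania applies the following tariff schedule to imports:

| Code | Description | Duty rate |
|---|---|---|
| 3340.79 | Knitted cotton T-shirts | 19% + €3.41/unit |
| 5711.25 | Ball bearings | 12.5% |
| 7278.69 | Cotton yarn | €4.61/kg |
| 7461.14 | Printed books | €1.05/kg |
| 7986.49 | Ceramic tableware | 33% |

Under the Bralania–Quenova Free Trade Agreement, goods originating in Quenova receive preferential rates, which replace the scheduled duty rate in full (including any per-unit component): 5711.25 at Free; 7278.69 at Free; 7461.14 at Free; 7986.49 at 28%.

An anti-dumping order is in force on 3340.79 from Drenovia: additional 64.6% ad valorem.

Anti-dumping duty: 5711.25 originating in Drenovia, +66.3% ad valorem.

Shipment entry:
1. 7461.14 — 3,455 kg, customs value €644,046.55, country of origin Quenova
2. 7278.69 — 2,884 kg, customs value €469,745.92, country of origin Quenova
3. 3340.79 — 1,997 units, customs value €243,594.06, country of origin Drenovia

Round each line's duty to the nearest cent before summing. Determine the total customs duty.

€210,454.40

Line 1 (7461.14, Quenova, 3,455 kg, €644,046.55):
Base rate for 7461.14 is €1.05/kg.
Origin Quenova qualifies under the Bralania–Quenova agreement and 7461.14 is covered: preferential rate Free applies instead.
Duty = €644,046.55 × 0% = €0.00.
Line 2 (7278.69, Quenova, 2,884 kg, €469,745.92):
Base rate for 7278.69 is €4.61/kg.
Origin Quenova qualifies under the Bralania–Quenova agreement and 7278.69 is covered: preferential rate Free applies instead.
Duty = €469,745.92 × 0% = €0.00.
Line 3 (3340.79, Drenovia, 1,997 units, €243,594.06):
Base rate for 3340.79 is 19% + €3.41/unit.
Additional duty on 3340.79 from Drenovia: +64.6%. Applied ad valorem rate: 19% + 64.6% = 83.6%.
Duty = €243,594.06 × 83.6% + 1,997 × €3.41 = €210,454.40.
Total = €0.00 + €0.00 + €210,454.40 = €210,454.40.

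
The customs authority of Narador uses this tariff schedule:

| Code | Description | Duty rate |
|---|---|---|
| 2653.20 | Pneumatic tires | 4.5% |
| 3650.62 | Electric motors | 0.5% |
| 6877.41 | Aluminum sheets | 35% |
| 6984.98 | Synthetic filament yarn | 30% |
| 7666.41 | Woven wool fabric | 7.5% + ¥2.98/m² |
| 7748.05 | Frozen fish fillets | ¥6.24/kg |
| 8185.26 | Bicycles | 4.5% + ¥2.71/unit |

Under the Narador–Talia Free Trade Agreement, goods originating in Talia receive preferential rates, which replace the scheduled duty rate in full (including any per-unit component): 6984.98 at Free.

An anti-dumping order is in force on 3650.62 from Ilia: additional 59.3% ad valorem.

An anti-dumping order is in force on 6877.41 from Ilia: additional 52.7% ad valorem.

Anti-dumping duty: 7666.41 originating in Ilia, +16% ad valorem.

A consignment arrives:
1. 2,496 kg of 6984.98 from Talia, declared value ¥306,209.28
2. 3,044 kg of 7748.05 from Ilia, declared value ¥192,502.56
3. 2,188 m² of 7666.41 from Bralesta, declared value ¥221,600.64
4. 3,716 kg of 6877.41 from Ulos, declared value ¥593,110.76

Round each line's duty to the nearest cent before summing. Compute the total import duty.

¥249,723.62

Line 1 (6984.98, Talia, 2,496 kg, ¥306,209.28):
Base rate for 6984.98 is 30%.
Origin Talia qualifies under the Narador–Talia agreement and 6984.98 is covered: preferential rate Free applies instead.
Duty = ¥306,209.28 × 0% = ¥0.00.
Line 2 (7748.05, Ilia, 3,044 kg, ¥192,502.56):
Base rate for 7748.05 is ¥6.24/kg.
Duty = 3,044 × ¥6.24 = ¥18,994.56.
Line 3 (7666.41, Bralesta, 2,188 m², ¥221,600.64):
Base rate for 7666.41 is 7.5% + ¥2.98/m².
The additional-duty order on 7666.41 targets Ilia, not Bralesta; it does not apply.
Duty = ¥221,600.64 × 7.5% + 2,188 × ¥2.98 = ¥23,140.29.
Line 4 (6877.41, Ulos, 3,716 kg, ¥593,110.76):
Base rate for 6877.41 is 35%.
The additional-duty order on 6877.41 targets Ilia, not Ulos; it does not apply.
Duty = ¥593,110.76 × 35% = ¥207,588.77.
Total = ¥0.00 + ¥18,994.56 + ¥23,140.29 + ¥207,588.77 = ¥249,723.62.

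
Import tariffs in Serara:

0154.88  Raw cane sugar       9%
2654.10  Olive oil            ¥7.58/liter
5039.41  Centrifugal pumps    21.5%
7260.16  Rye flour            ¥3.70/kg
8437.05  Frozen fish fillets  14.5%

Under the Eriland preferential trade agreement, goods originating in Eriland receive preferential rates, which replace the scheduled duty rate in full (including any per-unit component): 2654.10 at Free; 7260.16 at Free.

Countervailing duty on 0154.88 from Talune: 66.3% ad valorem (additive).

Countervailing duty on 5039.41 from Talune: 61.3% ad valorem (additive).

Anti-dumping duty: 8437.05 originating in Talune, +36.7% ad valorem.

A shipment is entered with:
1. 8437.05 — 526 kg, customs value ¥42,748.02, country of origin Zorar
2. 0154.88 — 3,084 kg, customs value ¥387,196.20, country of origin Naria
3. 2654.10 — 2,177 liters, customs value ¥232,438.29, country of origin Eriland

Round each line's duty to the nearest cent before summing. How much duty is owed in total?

Line 1 (8437.05, Zorar, 526 kg, ¥42,748.02):
Base rate for 8437.05 is 14.5%.
The additional-duty order on 8437.05 targets Talune, not Zorar; it does not apply.
Duty = ¥42,748.02 × 14.5% = ¥6,198.46.
Line 2 (0154.88, Naria, 3,084 kg, ¥387,196.20):
Base rate for 0154.88 is 9%.
The additional-duty order on 0154.88 targets Talune, not Naria; it does not apply.
Duty = ¥387,196.20 × 9% = ¥34,847.66.
Line 3 (2654.10, Eriland, 2,177 liters, ¥232,438.29):
Base rate for 2654.10 is ¥7.58/liter.
Origin Eriland qualifies under the Serara–Eriland agreement and 2654.10 is covered: preferential rate Free applies instead.
Duty = ¥232,438.29 × 0% = ¥0.00.
Total = ¥6,198.46 + ¥34,847.66 + ¥0.00 = ¥41,046.12.

¥41,046.12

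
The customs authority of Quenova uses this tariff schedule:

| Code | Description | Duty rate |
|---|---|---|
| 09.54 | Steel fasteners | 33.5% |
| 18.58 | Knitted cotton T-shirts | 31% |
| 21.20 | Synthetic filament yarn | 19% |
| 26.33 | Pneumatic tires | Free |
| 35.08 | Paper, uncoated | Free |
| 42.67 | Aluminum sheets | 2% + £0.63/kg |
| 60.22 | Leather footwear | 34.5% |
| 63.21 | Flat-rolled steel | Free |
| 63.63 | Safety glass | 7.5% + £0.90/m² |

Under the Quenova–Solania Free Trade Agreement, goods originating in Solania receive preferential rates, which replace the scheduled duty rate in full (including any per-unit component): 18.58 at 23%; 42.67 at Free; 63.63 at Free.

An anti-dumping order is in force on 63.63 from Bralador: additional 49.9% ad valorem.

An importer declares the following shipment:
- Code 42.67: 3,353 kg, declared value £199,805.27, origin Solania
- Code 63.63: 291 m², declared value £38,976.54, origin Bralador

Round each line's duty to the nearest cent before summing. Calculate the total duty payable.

£22,634.43

Line 1 (42.67, Solania, 3,353 kg, £199,805.27):
Base rate for 42.67 is 2% + £0.63/kg.
Origin Solania qualifies under the Quenova–Solania agreement and 42.67 is covered: preferential rate Free applies instead.
Duty = £199,805.27 × 0% = £0.00.
Line 2 (63.63, Bralador, 291 m², £38,976.54):
Base rate for 63.63 is 7.5% + £0.90/m².
63.63 has an FTA preferential rate, but origin Bralador is not Solania; base rate stands.
Additional duty on 63.63 from Bralador: +49.9%. Applied ad valorem rate: 7.5% + 49.9% = 57.4%.
Duty = £38,976.54 × 57.4% + 291 × £0.90 = £22,634.43.
Total = £0.00 + £22,634.43 = £22,634.43.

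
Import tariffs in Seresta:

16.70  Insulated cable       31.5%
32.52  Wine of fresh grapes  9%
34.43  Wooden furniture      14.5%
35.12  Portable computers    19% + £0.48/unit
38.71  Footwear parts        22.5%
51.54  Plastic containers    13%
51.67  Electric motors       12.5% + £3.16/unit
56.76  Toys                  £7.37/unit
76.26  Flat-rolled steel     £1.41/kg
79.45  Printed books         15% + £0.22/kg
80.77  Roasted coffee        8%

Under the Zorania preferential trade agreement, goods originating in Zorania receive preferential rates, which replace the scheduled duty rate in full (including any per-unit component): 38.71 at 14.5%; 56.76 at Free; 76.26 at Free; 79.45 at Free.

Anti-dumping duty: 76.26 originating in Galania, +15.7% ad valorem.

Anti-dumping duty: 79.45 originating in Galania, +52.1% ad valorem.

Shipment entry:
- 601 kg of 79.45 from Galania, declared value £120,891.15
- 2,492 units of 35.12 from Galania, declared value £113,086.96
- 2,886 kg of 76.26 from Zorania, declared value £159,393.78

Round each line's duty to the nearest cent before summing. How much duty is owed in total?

Line 1 (79.45, Galania, 601 kg, £120,891.15):
Base rate for 79.45 is 15% + £0.22/kg.
79.45 has an FTA preferential rate, but origin Galania is not Zorania; base rate stands.
Additional duty on 79.45 from Galania: +52.1%. Applied ad valorem rate: 15% + 52.1% = 67.1%.
Duty = £120,891.15 × 67.1% + 601 × £0.22 = £81,250.18.
Line 2 (35.12, Galania, 2,492 units, £113,086.96):
Base rate for 35.12 is 19% + £0.48/unit.
Duty = £113,086.96 × 19% + 2,492 × £0.48 = £22,682.68.
Line 3 (76.26, Zorania, 2,886 kg, £159,393.78):
Base rate for 76.26 is £1.41/kg.
Origin Zorania qualifies under the Seresta–Zorania agreement and 76.26 is covered: preferential rate Free applies instead.
The additional-duty order on 76.26 targets Galania, not Zorania; it does not apply.
Duty = £159,393.78 × 0% = £0.00.
Total = £81,250.18 + £22,682.68 + £0.00 = £103,932.86.

£103,932.86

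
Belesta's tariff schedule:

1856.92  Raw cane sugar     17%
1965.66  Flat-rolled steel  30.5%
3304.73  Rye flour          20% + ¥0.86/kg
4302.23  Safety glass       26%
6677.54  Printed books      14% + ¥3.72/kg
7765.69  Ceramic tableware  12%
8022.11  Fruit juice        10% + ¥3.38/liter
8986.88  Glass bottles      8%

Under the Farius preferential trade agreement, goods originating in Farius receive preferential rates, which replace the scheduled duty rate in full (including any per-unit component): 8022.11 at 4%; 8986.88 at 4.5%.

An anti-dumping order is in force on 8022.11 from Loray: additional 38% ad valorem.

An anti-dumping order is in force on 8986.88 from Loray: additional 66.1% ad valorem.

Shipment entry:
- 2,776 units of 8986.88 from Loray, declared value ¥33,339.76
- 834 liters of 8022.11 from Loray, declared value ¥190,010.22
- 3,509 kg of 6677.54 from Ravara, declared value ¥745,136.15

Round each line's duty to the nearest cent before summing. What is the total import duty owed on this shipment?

Line 1 (8986.88, Loray, 2,776 units, ¥33,339.76):
Base rate for 8986.88 is 8%.
8986.88 has an FTA preferential rate, but origin Loray is not Farius; base rate stands.
Additional duty on 8986.88 from Loray: +66.1%. Applied ad valorem rate: 8% + 66.1% = 74.1%.
Duty = ¥33,339.76 × 74.1% = ¥24,704.76.
Line 2 (8022.11, Loray, 834 liters, ¥190,010.22):
Base rate for 8022.11 is 10% + ¥3.38/liter.
8022.11 has an FTA preferential rate, but origin Loray is not Farius; base rate stands.
Additional duty on 8022.11 from Loray: +38%. Applied ad valorem rate: 10% + 38% = 48%.
Duty = ¥190,010.22 × 48% + 834 × ¥3.38 = ¥94,023.83.
Line 3 (6677.54, Ravara, 3,509 kg, ¥745,136.15):
Base rate for 6677.54 is 14% + ¥3.72/kg.
Duty = ¥745,136.15 × 14% + 3,509 × ¥3.72 = ¥117,372.54.
Total = ¥24,704.76 + ¥94,023.83 + ¥117,372.54 = ¥236,101.13.

¥236,101.13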